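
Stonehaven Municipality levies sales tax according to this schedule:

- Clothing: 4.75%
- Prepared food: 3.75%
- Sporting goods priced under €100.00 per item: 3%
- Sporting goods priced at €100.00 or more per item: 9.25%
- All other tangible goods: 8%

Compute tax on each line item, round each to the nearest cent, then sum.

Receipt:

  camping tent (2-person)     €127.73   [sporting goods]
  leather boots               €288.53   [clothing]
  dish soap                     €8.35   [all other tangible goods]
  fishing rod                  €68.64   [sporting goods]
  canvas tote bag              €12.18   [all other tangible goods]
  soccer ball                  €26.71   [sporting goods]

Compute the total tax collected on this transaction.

€30.03

Camping tent (2-person) €127.73: sporting goods, €100.00 or more → 9.25% → €11.82
Leather boots €288.53: clothing → 4.75% → €13.71
Dish soap €8.35: all other tangible goods → 8% → €0.67
Fishing rod €68.64: sporting goods, under €100.00 → 3% → €2.06
Canvas tote bag €12.18: all other tangible goods → 8% → €0.97
Soccer ball €26.71: sporting goods, under €100.00 → 3% → €0.80
Total tax = €11.82 + €13.71 + €0.67 + €2.06 + €0.97 + €0.80 = €30.03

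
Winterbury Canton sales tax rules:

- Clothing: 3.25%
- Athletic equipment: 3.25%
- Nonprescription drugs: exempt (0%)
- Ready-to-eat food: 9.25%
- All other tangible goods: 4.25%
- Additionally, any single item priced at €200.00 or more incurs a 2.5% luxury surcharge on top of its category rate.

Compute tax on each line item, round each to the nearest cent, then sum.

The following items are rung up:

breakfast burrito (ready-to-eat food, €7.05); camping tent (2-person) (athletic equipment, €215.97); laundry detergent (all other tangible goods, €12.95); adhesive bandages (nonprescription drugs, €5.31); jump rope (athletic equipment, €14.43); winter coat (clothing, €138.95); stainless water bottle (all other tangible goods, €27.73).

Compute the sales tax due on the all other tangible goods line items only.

Laundry detergent €12.95: all other tangible goods → 4.25% → €0.55
Stainless water bottle €27.73: all other tangible goods → 4.25% → €1.18
Tax on all other tangible goods = €0.55 + €1.18 = €1.73

€1.73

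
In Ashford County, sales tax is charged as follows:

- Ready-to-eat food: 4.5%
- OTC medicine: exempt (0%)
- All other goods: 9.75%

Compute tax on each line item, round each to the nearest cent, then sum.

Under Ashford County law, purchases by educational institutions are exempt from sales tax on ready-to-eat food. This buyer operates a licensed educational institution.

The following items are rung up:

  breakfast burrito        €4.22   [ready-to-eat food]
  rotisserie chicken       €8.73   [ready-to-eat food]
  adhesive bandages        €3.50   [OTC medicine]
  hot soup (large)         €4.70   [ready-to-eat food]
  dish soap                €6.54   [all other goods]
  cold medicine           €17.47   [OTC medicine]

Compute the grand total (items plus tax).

Breakfast burrito €4.22: ready-to-eat food, buyer-exempt → 0% → €0.00
Rotisserie chicken €8.73: ready-to-eat food, buyer-exempt → 0% → €0.00
Adhesive bandages €3.50: OTC medicine → 0% → €0.00
Hot soup (large) €4.70: ready-to-eat food, buyer-exempt → 0% → €0.00
Dish soap €6.54: all other goods → 9.75% → €0.64
Cold medicine €17.47: OTC medicine → 0% → €0.00
Subtotal = €45.16; tax = €0.64; total due = €45.80

€45.80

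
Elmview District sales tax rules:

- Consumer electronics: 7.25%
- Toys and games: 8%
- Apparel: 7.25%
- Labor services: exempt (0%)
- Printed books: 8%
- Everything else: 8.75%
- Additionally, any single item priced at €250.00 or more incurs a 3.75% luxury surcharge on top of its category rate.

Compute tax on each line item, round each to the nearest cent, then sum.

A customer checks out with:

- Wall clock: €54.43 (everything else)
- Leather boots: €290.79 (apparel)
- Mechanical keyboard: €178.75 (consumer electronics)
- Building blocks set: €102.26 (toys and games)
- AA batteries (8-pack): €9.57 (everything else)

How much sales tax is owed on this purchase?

€58.73

Wall clock €54.43: everything else → 8.75% → €4.76
Leather boots €290.79: apparel → 7.25% + 3.75% surcharge = 11% → €31.99
Mechanical keyboard €178.75: consumer electronics → 7.25% → €12.96
Building blocks set €102.26: toys and games → 8% → €8.18
AA batteries (8-pack) €9.57: everything else → 8.75% → €0.84
Total tax = €4.76 + €31.99 + €12.96 + €8.18 + €0.84 = €58.73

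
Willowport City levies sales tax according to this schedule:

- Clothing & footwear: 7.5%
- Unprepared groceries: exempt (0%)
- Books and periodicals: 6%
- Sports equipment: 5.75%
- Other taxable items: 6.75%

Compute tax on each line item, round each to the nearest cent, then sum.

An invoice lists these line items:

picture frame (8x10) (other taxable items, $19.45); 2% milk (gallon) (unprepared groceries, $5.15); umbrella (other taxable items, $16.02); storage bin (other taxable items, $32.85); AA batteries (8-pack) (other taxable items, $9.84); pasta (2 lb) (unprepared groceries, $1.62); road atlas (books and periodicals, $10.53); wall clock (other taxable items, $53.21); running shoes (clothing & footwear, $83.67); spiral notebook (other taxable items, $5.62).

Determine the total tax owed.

$16.15

Picture frame (8x10) $19.45: other taxable items → 6.75% → $1.31
2% milk (gallon) $5.15: unprepared groceries → 0% → $0.00
Umbrella $16.02: other taxable items → 6.75% → $1.08
Storage bin $32.85: other taxable items → 6.75% → $2.22
AA batteries (8-pack) $9.84: other taxable items → 6.75% → $0.66
Pasta (2 lb) $1.62: unprepared groceries → 0% → $0.00
Road atlas $10.53: books and periodicals → 6% → $0.63
Wall clock $53.21: other taxable items → 6.75% → $3.59
Running shoes $83.67: clothing & footwear → 7.5% → $6.28
Spiral notebook $5.62: other taxable items → 6.75% → $0.38
Total tax = $1.31 + $1.08 + $2.22 + $0.66 + $0.63 + $3.59 + $6.28 + $0.38 = $16.15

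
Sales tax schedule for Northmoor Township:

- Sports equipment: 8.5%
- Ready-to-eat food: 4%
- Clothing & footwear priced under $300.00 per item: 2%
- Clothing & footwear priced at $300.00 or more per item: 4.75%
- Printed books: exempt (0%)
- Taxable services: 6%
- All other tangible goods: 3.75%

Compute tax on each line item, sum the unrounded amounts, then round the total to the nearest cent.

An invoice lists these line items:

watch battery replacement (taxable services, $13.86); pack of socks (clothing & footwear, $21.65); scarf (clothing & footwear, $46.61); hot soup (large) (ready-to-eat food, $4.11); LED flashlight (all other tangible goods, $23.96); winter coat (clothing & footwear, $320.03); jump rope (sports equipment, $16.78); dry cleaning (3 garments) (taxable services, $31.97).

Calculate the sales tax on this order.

Watch battery replacement $13.86: taxable services → 6% → $0.8316
Pack of socks $21.65: clothing & footwear, under $300.00 → 2% → $0.433
Scarf $46.61: clothing & footwear, under $300.00 → 2% → $0.9322
Hot soup (large) $4.11: ready-to-eat food → 4% → $0.1644
LED flashlight $23.96: all other tangible goods → 3.75% → $0.8985
Winter coat $320.03: clothing & footwear, $300.00 or more → 4.75% → $15.201425
Jump rope $16.78: sports equipment → 8.5% → $1.4263
Dry cleaning (3 garments) $31.97: taxable services → 6% → $1.9182
Unrounded tax sum = $21.805625 → $21.81

$21.81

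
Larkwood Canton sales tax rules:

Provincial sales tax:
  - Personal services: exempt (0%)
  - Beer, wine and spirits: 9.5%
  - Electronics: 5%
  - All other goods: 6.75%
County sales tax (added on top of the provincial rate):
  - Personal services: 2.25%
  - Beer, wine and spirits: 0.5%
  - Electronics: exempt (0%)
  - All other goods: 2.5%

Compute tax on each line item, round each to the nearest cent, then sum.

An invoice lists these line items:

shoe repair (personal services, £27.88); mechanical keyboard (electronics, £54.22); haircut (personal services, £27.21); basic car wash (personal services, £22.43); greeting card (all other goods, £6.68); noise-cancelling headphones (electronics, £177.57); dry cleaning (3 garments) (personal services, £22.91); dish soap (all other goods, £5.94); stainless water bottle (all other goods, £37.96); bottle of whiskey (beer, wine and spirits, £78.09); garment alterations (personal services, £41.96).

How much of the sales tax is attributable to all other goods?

£4.68

Greeting card £6.68: all other goods → 6.75% + 2.5% county = 9.25% → £0.62
Dish soap £5.94: all other goods → 6.75% + 2.5% county = 9.25% → £0.55
Stainless water bottle £37.96: all other goods → 6.75% + 2.5% county = 9.25% → £3.51
Tax on all other goods = £0.62 + £0.55 + £3.51 = £4.68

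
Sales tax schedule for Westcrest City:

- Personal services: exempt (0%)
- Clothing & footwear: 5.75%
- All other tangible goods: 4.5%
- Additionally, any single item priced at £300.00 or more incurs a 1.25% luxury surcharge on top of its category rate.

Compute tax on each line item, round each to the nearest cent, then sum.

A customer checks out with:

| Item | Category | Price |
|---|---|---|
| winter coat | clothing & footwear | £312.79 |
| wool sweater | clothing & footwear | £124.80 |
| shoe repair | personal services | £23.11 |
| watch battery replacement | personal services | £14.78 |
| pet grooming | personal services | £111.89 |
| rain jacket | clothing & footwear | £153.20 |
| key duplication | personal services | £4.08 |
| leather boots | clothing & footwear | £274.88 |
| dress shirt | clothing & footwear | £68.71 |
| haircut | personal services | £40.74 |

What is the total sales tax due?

Winter coat £312.79: clothing & footwear → 5.75% + 1.25% surcharge = 7% → £21.90
Wool sweater £124.80: clothing & footwear → 5.75% → £7.18
Shoe repair £23.11: personal services → 0% → £0.00
Watch battery replacement £14.78: personal services → 0% → £0.00
Pet grooming £111.89: personal services → 0% → £0.00
Rain jacket £153.20: clothing & footwear → 5.75% → £8.81
Key duplication £4.08: personal services → 0% → £0.00
Leather boots £274.88: clothing & footwear → 5.75% → £15.81
Dress shirt £68.71: clothing & footwear → 5.75% → £3.95
Haircut £40.74: personal services → 0% → £0.00
Total tax = £21.90 + £7.18 + £8.81 + £15.81 + £3.95 = £57.65

£57.65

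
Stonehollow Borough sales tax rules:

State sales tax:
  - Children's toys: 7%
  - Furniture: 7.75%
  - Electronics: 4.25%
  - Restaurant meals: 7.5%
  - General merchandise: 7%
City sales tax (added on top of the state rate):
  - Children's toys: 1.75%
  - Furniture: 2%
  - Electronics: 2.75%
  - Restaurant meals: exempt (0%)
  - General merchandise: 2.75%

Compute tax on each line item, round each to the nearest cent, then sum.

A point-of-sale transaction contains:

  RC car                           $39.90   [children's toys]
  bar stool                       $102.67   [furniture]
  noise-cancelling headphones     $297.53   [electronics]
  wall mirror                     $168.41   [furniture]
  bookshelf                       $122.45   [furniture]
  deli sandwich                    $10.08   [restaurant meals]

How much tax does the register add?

RC car $39.90: children's toys → 7% + 1.75% city = 8.75% → $3.49
Bar stool $102.67: furniture → 7.75% + 2% city = 9.75% → $10.01
Noise-cancelling headphones $297.53: electronics → 4.25% + 2.75% city = 7% → $20.83
Wall mirror $168.41: furniture → 7.75% + 2% city = 9.75% → $16.42
Bookshelf $122.45: furniture → 7.75% + 2% city = 9.75% → $11.94
Deli sandwich $10.08: restaurant meals → 7.5% + 0% city = 7.5% → $0.76
Total tax = $3.49 + $10.01 + $20.83 + $16.42 + $11.94 + $0.76 = $63.45

$63.45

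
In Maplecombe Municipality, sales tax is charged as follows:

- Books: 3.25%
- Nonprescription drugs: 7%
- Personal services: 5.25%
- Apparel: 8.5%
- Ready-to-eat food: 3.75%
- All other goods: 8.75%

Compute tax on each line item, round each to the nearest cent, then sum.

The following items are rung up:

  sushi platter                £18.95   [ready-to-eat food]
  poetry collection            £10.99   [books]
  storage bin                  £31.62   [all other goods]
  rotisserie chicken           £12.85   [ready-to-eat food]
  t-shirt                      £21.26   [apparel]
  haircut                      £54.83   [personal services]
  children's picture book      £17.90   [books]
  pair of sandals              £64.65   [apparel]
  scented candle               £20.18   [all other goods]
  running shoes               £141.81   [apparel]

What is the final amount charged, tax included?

£423.95

Sushi platter £18.95: ready-to-eat food → 3.75% → £0.71
Poetry collection £10.99: books → 3.25% → £0.36
Storage bin £31.62: all other goods → 8.75% → £2.77
Rotisserie chicken £12.85: ready-to-eat food → 3.75% → £0.48
T-shirt £21.26: apparel → 8.5% → £1.81
Haircut £54.83: personal services → 5.25% → £2.88
Children's picture book £17.90: books → 3.25% → £0.58
Pair of sandals £64.65: apparel → 8.5% → £5.50
Scented candle £20.18: all other goods → 8.75% → £1.77
Running shoes £141.81: apparel → 8.5% → £12.05
Subtotal = £395.04; tax = £28.91; total due = £423.95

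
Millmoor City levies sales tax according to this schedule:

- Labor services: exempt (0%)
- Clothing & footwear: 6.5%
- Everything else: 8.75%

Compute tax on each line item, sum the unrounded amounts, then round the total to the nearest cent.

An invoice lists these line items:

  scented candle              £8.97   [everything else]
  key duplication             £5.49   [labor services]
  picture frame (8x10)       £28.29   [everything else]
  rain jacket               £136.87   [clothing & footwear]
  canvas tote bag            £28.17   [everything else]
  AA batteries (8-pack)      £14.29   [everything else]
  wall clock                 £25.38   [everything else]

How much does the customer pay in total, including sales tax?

£265.55

Scented candle £8.97: everything else → 8.75% → £0.784875
Key duplication £5.49: labor services → 0% → £0.00
Picture frame (8x10) £28.29: everything else → 8.75% → £2.475375
Rain jacket £136.87: clothing & footwear → 6.5% → £8.89655
Canvas tote bag £28.17: everything else → 8.75% → £2.464875
AA batteries (8-pack) £14.29: everything else → 8.75% → £1.250375
Wall clock £25.38: everything else → 8.75% → £2.22075
Subtotal = £247.46; unrounded tax = £18.0928 → £18.09; total due = £265.55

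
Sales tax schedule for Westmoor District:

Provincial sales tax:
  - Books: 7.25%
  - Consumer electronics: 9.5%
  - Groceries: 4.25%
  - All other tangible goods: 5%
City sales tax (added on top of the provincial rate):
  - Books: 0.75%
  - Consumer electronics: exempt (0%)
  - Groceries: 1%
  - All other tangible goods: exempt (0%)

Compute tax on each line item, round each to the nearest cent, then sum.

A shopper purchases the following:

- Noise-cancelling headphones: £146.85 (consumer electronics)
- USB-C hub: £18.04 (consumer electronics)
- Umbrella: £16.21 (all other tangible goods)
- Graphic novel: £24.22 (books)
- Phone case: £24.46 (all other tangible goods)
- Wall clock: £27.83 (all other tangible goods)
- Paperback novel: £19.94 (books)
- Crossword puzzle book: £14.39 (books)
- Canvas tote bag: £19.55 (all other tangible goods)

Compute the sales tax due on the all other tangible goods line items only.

Umbrella £16.21: all other tangible goods → 5% + 0% city = 5% → £0.81
Phone case £24.46: all other tangible goods → 5% + 0% city = 5% → £1.22
Wall clock £27.83: all other tangible goods → 5% + 0% city = 5% → £1.39
Canvas tote bag £19.55: all other tangible goods → 5% + 0% city = 5% → £0.98
Tax on all other tangible goods = £0.81 + £1.22 + £1.39 + £0.98 = £4.40

£4.40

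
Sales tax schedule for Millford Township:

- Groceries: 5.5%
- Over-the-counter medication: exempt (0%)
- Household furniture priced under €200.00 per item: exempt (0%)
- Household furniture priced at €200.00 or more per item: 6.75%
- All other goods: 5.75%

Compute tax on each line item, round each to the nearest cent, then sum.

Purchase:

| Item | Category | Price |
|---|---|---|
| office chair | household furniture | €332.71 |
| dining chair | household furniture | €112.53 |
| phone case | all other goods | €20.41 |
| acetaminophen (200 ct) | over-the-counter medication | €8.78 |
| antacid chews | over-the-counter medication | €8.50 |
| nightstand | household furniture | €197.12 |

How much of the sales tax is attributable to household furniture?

Office chair €332.71: household furniture, €200.00 or more → 6.75% → €22.46
Dining chair €112.53: household furniture, under €200.00 → 0% → €0.00
Nightstand €197.12: household furniture, under €200.00 → 0% → €0.00
Tax on household furniture = €22.46 + €0.00 + €0.00 = €22.46

€22.46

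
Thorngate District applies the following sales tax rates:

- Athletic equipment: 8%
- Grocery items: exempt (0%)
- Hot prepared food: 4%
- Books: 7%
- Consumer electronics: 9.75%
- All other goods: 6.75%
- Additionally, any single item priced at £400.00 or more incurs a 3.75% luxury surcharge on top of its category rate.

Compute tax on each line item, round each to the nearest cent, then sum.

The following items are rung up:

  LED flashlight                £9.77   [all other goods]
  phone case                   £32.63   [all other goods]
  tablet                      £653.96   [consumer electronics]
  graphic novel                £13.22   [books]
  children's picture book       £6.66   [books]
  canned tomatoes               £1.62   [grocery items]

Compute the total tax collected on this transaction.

LED flashlight £9.77: all other goods → 6.75% → £0.66
Phone case £32.63: all other goods → 6.75% → £2.20
Tablet £653.96: consumer electronics → 9.75% + 3.75% surcharge = 13.5% → £88.28
Graphic novel £13.22: books → 7% → £0.93
Children's picture book £6.66: books → 7% → £0.47
Canned tomatoes £1.62: grocery items → 0% → £0.00
Total tax = £0.66 + £2.20 + £88.28 + £0.93 + £0.47 = £92.54

£92.54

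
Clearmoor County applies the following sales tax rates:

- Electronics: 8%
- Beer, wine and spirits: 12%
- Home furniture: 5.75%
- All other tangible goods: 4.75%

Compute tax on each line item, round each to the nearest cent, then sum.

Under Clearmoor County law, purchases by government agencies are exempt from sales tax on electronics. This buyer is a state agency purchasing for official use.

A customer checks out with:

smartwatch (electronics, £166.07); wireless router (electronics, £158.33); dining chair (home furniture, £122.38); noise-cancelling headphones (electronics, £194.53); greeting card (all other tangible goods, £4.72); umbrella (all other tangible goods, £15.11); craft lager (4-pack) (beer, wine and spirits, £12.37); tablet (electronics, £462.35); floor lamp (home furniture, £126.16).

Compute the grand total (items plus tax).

£1278.73

Smartwatch £166.07: electronics, buyer-exempt → 0% → £0.00
Wireless router £158.33: electronics, buyer-exempt → 0% → £0.00
Dining chair £122.38: home furniture → 5.75% → £7.04
Noise-cancelling headphones £194.53: electronics, buyer-exempt → 0% → £0.00
Greeting card £4.72: all other tangible goods → 4.75% → £0.22
Umbrella £15.11: all other tangible goods → 4.75% → £0.72
Craft lager (4-pack) £12.37: beer, wine and spirits → 12% → £1.48
Tablet £462.35: electronics, buyer-exempt → 0% → £0.00
Floor lamp £126.16: home furniture → 5.75% → £7.25
Subtotal = £1262.02; tax = £16.71; total due = £1278.73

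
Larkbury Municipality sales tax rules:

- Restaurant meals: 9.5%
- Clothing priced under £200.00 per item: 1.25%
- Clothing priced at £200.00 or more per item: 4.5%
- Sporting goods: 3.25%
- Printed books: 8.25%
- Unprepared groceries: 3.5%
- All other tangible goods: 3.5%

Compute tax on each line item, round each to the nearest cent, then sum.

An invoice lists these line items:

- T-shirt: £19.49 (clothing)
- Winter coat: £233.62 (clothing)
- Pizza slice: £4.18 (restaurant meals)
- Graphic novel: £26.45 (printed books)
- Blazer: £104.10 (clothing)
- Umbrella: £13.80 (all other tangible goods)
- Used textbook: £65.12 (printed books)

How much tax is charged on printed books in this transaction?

Graphic novel £26.45: printed books → 8.25% → £2.18
Used textbook £65.12: printed books → 8.25% → £5.37
Tax on printed books = £2.18 + £5.37 = £7.55

£7.55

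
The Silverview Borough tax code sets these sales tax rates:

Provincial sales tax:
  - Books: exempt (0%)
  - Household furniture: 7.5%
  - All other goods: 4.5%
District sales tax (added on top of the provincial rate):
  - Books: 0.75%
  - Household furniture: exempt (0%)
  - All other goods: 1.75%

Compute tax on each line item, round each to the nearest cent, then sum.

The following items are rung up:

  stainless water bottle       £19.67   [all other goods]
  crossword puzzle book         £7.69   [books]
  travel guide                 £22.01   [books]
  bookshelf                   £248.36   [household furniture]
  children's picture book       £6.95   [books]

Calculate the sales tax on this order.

Stainless water bottle £19.67: all other goods → 4.5% + 1.75% district = 6.25% → £1.23
Crossword puzzle book £7.69: books → 0% + 0.75% district = 0.75% → £0.06
Travel guide £22.01: books → 0% + 0.75% district = 0.75% → £0.17
Bookshelf £248.36: household furniture → 7.5% + 0% district = 7.5% → £18.63
Children's picture book £6.95: books → 0% + 0.75% district = 0.75% → £0.05
Total tax = £1.23 + £0.06 + £0.17 + £18.63 + £0.05 = £20.14

£20.14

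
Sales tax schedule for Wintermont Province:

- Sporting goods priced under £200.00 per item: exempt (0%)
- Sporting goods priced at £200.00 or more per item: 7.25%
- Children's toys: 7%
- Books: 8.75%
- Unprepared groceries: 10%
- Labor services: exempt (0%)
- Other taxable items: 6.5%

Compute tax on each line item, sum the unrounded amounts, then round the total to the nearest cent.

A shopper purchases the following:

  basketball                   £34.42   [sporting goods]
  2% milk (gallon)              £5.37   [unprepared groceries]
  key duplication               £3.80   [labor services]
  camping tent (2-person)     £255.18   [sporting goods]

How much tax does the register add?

Basketball £34.42: sporting goods, under £200.00 → 0% → £0.00
2% milk (gallon) £5.37: unprepared groceries → 10% → £0.537
Key duplication £3.80: labor services → 0% → £0.00
Camping tent (2-person) £255.18: sporting goods, £200.00 or more → 7.25% → £18.50055
Unrounded tax sum = £19.03755 → £19.04

£19.04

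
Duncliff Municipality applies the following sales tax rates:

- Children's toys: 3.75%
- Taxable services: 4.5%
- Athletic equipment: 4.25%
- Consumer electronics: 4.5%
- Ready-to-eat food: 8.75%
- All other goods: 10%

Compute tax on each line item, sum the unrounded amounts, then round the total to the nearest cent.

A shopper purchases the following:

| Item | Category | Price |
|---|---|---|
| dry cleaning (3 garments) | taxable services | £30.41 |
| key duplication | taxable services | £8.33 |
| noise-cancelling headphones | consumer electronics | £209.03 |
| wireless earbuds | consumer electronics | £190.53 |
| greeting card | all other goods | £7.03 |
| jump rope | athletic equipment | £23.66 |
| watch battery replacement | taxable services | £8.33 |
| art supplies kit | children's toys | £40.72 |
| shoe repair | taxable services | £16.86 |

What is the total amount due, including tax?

£558.99

Dry cleaning (3 garments) £30.41: taxable services → 4.5% → £1.36845
Key duplication £8.33: taxable services → 4.5% → £0.37485
Noise-cancelling headphones £209.03: consumer electronics → 4.5% → £9.40635
Wireless earbuds £190.53: consumer electronics → 4.5% → £8.57385
Greeting card £7.03: all other goods → 10% → £0.703
Jump rope £23.66: athletic equipment → 4.25% → £1.00555
Watch battery replacement £8.33: taxable services → 4.5% → £0.37485
Art supplies kit £40.72: children's toys → 3.75% → £1.527
Shoe repair £16.86: taxable services → 4.5% → £0.7587
Subtotal = £534.90; unrounded tax = £24.0926 → £24.09; total due = £558.99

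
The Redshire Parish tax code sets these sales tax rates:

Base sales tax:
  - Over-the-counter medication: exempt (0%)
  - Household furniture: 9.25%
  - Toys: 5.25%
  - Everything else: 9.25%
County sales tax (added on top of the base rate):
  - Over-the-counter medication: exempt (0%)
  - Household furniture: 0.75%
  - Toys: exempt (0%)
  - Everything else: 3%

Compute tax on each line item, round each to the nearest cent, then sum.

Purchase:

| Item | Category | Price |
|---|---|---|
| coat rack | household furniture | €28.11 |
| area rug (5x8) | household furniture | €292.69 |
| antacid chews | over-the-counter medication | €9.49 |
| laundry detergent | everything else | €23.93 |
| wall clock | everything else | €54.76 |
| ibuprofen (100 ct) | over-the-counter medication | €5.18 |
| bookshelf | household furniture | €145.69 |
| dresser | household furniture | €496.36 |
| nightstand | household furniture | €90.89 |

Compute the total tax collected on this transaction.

€115.02

Coat rack €28.11: household furniture → 9.25% + 0.75% county = 10% → €2.81
Area rug (5x8) €292.69: household furniture → 9.25% + 0.75% county = 10% → €29.27
Antacid chews €9.49: over-the-counter medication → 0% + 0% county = 0% → €0.00
Laundry detergent €23.93: everything else → 9.25% + 3% county = 12.25% → €2.93
Wall clock €54.76: everything else → 9.25% + 3% county = 12.25% → €6.71
Ibuprofen (100 ct) €5.18: over-the-counter medication → 0% + 0% county = 0% → €0.00
Bookshelf €145.69: household furniture → 9.25% + 0.75% county = 10% → €14.57
Dresser €496.36: household furniture → 9.25% + 0.75% county = 10% → €49.64
Nightstand €90.89: household furniture → 9.25% + 0.75% county = 10% → €9.09
Total tax = €2.81 + €29.27 + €2.93 + €6.71 + €14.57 + €49.64 + €9.09 = €115.02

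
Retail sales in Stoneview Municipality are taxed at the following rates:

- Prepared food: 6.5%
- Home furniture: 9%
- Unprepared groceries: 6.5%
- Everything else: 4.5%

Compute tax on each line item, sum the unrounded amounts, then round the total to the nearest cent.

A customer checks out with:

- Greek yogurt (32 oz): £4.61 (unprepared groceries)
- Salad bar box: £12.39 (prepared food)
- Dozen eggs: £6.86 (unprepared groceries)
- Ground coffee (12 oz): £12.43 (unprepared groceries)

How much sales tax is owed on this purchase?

£2.36

Greek yogurt (32 oz) £4.61: unprepared groceries → 6.5% → £0.29965
Salad bar box £12.39: prepared food → 6.5% → £0.80535
Dozen eggs £6.86: unprepared groceries → 6.5% → £0.4459
Ground coffee (12 oz) £12.43: unprepared groceries → 6.5% → £0.80795
Unrounded tax sum = £2.35885 → £2.36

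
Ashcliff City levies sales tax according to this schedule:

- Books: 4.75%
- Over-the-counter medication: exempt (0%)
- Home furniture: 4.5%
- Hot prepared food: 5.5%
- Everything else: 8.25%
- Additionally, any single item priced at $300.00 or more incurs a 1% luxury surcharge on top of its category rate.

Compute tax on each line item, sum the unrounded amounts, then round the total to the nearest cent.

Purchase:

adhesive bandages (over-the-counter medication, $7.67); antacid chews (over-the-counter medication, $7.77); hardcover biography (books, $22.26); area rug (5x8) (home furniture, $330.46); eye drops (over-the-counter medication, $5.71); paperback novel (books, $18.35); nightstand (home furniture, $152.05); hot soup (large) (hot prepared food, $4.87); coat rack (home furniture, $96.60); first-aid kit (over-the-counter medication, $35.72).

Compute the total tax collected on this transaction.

$31.56

Adhesive bandages $7.67: over-the-counter medication → 0% → $0.00
Antacid chews $7.77: over-the-counter medication → 0% → $0.00
Hardcover biography $22.26: books → 4.75% → $1.05735
Area rug (5x8) $330.46: home furniture → 4.5% + 1% surcharge = 5.5% → $18.1753
Eye drops $5.71: over-the-counter medication → 0% → $0.00
Paperback novel $18.35: books → 4.75% → $0.871625
Nightstand $152.05: home furniture → 4.5% → $6.84225
Hot soup (large) $4.87: hot prepared food → 5.5% → $0.26785
Coat rack $96.60: home furniture → 4.5% → $4.347
First-aid kit $35.72: over-the-counter medication → 0% → $0.00
Unrounded tax sum = $31.561375 → $31.56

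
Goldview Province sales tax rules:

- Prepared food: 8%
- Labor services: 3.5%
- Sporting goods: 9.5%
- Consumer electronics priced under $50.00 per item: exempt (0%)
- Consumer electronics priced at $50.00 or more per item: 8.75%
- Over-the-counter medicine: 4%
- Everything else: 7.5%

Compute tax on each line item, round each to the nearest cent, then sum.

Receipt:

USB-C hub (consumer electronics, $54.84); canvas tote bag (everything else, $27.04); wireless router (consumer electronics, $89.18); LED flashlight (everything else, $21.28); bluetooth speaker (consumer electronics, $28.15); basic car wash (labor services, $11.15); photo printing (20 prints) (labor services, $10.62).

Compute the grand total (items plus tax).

USB-C hub $54.84: consumer electronics, $50.00 or more → 8.75% → $4.80
Canvas tote bag $27.04: everything else → 7.5% → $2.03
Wireless router $89.18: consumer electronics, $50.00 or more → 8.75% → $7.80
LED flashlight $21.28: everything else → 7.5% → $1.60
Bluetooth speaker $28.15: consumer electronics, under $50.00 → 0% → $0.00
Basic car wash $11.15: labor services → 3.5% → $0.39
Photo printing (20 prints) $10.62: labor services → 3.5% → $0.37
Subtotal = $242.26; tax = $16.99; total due = $259.25

$259.25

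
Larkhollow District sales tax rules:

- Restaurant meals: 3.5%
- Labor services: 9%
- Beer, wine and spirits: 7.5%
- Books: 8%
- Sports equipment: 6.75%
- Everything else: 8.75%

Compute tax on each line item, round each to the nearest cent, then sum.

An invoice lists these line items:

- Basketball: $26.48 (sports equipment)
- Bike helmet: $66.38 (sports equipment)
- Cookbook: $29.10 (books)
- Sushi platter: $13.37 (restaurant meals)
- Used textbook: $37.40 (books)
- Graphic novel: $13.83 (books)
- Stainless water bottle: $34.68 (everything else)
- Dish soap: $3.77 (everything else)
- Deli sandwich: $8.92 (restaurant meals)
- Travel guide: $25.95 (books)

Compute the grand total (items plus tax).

$278.80

Basketball $26.48: sports equipment → 6.75% → $1.79
Bike helmet $66.38: sports equipment → 6.75% → $4.48
Cookbook $29.10: books → 8% → $2.33
Sushi platter $13.37: restaurant meals → 3.5% → $0.47
Used textbook $37.40: books → 8% → $2.99
Graphic novel $13.83: books → 8% → $1.11
Stainless water bottle $34.68: everything else → 8.75% → $3.03
Dish soap $3.77: everything else → 8.75% → $0.33
Deli sandwich $8.92: restaurant meals → 3.5% → $0.31
Travel guide $25.95: books → 8% → $2.08
Subtotal = $259.88; tax = $18.92; total due = $278.80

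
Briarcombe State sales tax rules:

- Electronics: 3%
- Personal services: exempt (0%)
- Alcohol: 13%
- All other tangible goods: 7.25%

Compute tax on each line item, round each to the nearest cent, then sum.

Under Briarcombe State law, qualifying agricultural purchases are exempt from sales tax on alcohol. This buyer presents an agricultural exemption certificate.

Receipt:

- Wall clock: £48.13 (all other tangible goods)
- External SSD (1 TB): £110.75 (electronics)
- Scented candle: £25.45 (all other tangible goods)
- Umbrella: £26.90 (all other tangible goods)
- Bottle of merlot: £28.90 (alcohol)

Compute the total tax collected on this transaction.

£10.61

Wall clock £48.13: all other tangible goods → 7.25% → £3.49
External SSD (1 TB) £110.75: electronics → 3% → £3.32
Scented candle £25.45: all other tangible goods → 7.25% → £1.85
Umbrella £26.90: all other tangible goods → 7.25% → £1.95
Bottle of merlot £28.90: alcohol, buyer-exempt → 0% → £0.00
Total tax = £3.49 + £3.32 + £1.85 + £1.95 = £10.61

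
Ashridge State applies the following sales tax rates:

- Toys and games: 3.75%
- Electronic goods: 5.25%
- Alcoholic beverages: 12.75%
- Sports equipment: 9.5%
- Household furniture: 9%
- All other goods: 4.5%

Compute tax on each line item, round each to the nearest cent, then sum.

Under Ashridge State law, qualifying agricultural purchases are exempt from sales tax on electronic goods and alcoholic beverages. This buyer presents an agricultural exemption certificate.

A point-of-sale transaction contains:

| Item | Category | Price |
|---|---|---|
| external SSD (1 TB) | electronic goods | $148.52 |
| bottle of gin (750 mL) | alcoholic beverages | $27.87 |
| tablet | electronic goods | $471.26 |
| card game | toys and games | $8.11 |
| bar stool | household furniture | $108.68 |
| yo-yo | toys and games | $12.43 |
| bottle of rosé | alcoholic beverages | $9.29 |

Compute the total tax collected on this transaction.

External SSD (1 TB) $148.52: electronic goods, buyer-exempt → 0% → $0.00
Bottle of gin (750 mL) $27.87: alcoholic beverages, buyer-exempt → 0% → $0.00
Tablet $471.26: electronic goods, buyer-exempt → 0% → $0.00
Card game $8.11: toys and games → 3.75% → $0.30
Bar stool $108.68: household furniture → 9% → $9.78
Yo-yo $12.43: toys and games → 3.75% → $0.47
Bottle of rosé $9.29: alcoholic beverages, buyer-exempt → 0% → $0.00
Total tax = $0.30 + $9.78 + $0.47 = $10.55

$10.55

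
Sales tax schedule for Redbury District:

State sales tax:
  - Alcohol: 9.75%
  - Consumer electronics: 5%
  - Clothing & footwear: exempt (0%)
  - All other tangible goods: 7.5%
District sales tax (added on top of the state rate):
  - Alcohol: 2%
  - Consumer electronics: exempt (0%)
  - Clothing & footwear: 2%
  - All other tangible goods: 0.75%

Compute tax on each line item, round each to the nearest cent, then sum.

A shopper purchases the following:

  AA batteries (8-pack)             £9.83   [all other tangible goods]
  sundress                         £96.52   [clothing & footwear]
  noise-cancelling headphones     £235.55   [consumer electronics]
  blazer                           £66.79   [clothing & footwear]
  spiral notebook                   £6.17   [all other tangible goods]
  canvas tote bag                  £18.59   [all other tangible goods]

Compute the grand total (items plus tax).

£451.35

AA batteries (8-pack) £9.83: all other tangible goods → 7.5% + 0.75% district = 8.25% → £0.81
Sundress £96.52: clothing & footwear → 0% + 2% district = 2% → £1.93
Noise-cancelling headphones £235.55: consumer electronics → 5% + 0% district = 5% → £11.78
Blazer £66.79: clothing & footwear → 0% + 2% district = 2% → £1.34
Spiral notebook £6.17: all other tangible goods → 7.5% + 0.75% district = 8.25% → £0.51
Canvas tote bag £18.59: all other tangible goods → 7.5% + 0.75% district = 8.25% → £1.53
Subtotal = £433.45; tax = £17.90; total due = £451.35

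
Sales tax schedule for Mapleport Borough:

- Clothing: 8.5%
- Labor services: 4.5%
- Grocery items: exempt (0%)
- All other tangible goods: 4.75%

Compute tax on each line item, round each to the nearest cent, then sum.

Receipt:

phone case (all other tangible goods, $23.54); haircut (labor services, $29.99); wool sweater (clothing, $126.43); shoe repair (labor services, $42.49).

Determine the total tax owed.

$15.13

Phone case $23.54: all other tangible goods → 4.75% → $1.12
Haircut $29.99: labor services → 4.5% → $1.35
Wool sweater $126.43: clothing → 8.5% → $10.75
Shoe repair $42.49: labor services → 4.5% → $1.91
Total tax = $1.12 + $1.35 + $10.75 + $1.91 = $15.13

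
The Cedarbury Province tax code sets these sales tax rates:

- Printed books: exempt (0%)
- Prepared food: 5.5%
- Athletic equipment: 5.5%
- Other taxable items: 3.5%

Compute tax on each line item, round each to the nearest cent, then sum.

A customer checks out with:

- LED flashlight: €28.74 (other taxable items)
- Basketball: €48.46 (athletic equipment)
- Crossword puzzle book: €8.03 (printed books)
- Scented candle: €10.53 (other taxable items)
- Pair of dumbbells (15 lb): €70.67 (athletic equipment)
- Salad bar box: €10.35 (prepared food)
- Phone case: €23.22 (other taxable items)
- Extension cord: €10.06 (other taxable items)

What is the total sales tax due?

€9.67

LED flashlight €28.74: other taxable items → 3.5% → €1.01
Basketball €48.46: athletic equipment → 5.5% → €2.67
Crossword puzzle book €8.03: printed books → 0% → €0.00
Scented candle €10.53: other taxable items → 3.5% → €0.37
Pair of dumbbells (15 lb) €70.67: athletic equipment → 5.5% → €3.89
Salad bar box €10.35: prepared food → 5.5% → €0.57
Phone case €23.22: other taxable items → 3.5% → €0.81
Extension cord €10.06: other taxable items → 3.5% → €0.35
Total tax = €1.01 + €2.67 + €0.37 + €3.89 + €0.57 + €0.81 + €0.35 = €9.67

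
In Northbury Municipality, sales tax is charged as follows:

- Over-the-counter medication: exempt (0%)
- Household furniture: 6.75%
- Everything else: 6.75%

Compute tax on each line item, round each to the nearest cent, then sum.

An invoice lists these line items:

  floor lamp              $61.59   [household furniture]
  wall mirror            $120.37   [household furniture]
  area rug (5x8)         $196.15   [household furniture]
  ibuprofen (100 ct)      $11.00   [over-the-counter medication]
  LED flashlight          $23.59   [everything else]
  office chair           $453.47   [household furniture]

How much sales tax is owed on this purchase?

$57.72

Floor lamp $61.59: household furniture → 6.75% → $4.16
Wall mirror $120.37: household furniture → 6.75% → $8.12
Area rug (5x8) $196.15: household furniture → 6.75% → $13.24
Ibuprofen (100 ct) $11.00: over-the-counter medication → 0% → $0.00
LED flashlight $23.59: everything else → 6.75% → $1.59
Office chair $453.47: household furniture → 6.75% → $30.61
Total tax = $4.16 + $8.12 + $13.24 + $1.59 + $30.61 = $57.72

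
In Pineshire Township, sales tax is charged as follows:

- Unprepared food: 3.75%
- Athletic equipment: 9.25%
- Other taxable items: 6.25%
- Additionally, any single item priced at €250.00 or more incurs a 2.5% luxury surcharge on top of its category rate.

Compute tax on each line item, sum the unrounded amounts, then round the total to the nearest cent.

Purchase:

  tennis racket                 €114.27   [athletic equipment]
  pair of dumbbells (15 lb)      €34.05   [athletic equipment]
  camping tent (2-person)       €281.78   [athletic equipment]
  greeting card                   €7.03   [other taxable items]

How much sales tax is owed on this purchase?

€47.27

Tennis racket €114.27: athletic equipment → 9.25% → €10.569975
Pair of dumbbells (15 lb) €34.05: athletic equipment → 9.25% → €3.149625
Camping tent (2-person) €281.78: athletic equipment → 9.25% + 2.5% surcharge = 11.75% → €33.10915
Greeting card €7.03: other taxable items → 6.25% → €0.439375
Unrounded tax sum = €47.268125 → €47.27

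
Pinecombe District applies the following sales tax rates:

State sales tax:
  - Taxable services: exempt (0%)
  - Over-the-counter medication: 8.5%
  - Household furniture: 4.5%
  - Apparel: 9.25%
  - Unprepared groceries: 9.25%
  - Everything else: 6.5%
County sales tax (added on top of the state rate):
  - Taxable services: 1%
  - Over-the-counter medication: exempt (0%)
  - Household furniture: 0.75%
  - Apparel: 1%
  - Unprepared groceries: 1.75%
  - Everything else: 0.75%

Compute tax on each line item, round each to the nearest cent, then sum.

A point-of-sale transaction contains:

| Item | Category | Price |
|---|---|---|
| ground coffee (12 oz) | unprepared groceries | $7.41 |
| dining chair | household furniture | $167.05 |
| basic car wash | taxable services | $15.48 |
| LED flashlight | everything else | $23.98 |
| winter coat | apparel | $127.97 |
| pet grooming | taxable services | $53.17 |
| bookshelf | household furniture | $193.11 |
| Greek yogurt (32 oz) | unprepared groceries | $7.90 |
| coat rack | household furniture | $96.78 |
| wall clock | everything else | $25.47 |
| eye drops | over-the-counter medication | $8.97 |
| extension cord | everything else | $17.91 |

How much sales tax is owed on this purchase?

Ground coffee (12 oz) $7.41: unprepared groceries → 9.25% + 1.75% county = 11% → $0.82
Dining chair $167.05: household furniture → 4.5% + 0.75% county = 5.25% → $8.77
Basic car wash $15.48: taxable services → 0% + 1% county = 1% → $0.15
LED flashlight $23.98: everything else → 6.5% + 0.75% county = 7.25% → $1.74
Winter coat $127.97: apparel → 9.25% + 1% county = 10.25% → $13.12
Pet grooming $53.17: taxable services → 0% + 1% county = 1% → $0.53
Bookshelf $193.11: household furniture → 4.5% + 0.75% county = 5.25% → $10.14
Greek yogurt (32 oz) $7.90: unprepared groceries → 9.25% + 1.75% county = 11% → $0.87
Coat rack $96.78: household furniture → 4.5% + 0.75% county = 5.25% → $5.08
Wall clock $25.47: everything else → 6.5% + 0.75% county = 7.25% → $1.85
Eye drops $8.97: over-the-counter medication → 8.5% + 0% county = 8.5% → $0.76
Extension cord $17.91: everything else → 6.5% + 0.75% county = 7.25% → $1.30
Total tax = $0.82 + $8.77 + $0.15 + $1.74 + $13.12 + $0.53 + $10.14 + $0.87 + $5.08 + $1.85 + $0.76 + $1.30 = $45.13

$45.13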